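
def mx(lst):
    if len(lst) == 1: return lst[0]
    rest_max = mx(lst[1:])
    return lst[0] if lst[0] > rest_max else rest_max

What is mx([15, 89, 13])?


mx([15, 89, 13]): compare 15 with mx([89, 13])
mx([89, 13]): compare 89 with mx([13])
mx([13]) = 13  (base case)
Compare 89 with 13 -> 89
Compare 15 with 89 -> 89

89


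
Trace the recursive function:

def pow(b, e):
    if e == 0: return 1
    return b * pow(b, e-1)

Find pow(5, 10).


pow(5, 10)
= 5 * pow(5, 9)
= 5 * 5 * pow(5, 8)
= 5 * 5 * 5 * pow(5, 7)
= 5 * 5 * 5 * 5 * pow(5, 6)
= 5 * 5 * 5 * 5 * 5 * pow(5, 5)
= 5 * 5 * 5 * 5 * 5 * 5 * pow(5, 4)
= 5 * 5 * 5 * 5 * 5 * 5 * 5 * pow(5, 3)
= 5 * 5 * 5 * 5 * 5 * 5 * 5 * 5 * pow(5, 2)
= 5 * 5 * 5 * 5 * 5 * 5 * 5 * 5 * 5 * pow(5, 1)
= 5 * 5 * 5 * 5 * 5 * 5 * 5 * 5 * 5 * 5 * pow(5, 0)
= 5 * 5 * 5 * 5 * 5 * 5 * 5 * 5 * 5 * 5 * 1
= 9765625

9765625


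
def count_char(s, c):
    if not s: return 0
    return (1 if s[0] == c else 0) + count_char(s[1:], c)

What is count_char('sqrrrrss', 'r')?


s[0]='s' != 'r' -> 0
s[0]='q' != 'r' -> 0
s[0]='r' == 'r' -> 1
s[0]='r' == 'r' -> 1
s[0]='r' == 'r' -> 1
s[0]='r' == 'r' -> 1
s[0]='s' != 'r' -> 0
s[0]='s' != 'r' -> 0
Sum: 0 + 0 + 1 + 1 + 1 + 1 + 0 + 0 = 4

4


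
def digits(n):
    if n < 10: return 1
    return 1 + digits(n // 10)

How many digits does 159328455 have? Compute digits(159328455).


digits(159328455) = 1 + digits(15932845)
digits(15932845) = 1 + digits(1593284)
digits(1593284) = 1 + digits(159328)
digits(159328) = 1 + digits(15932)
digits(15932) = 1 + digits(1593)
digits(1593) = 1 + digits(159)
digits(159) = 1 + digits(15)
digits(15) = 1 + digits(1)
digits(1) = 1  (base case: 1 < 10)
Unwinding: 1 + 1 + 1 + 1 + 1 + 1 + 1 + 1 + 1 = 9

9


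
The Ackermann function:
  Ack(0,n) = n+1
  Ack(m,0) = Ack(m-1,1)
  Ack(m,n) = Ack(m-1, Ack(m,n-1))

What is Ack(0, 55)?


Ack(0, 55) = 56
Result: Ack(0, 55) = 56

56


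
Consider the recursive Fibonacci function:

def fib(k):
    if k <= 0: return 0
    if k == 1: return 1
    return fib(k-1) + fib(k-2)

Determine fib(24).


Computing fib(24) bottom-up:
fib(0) = 0
fib(1) = 1
fib(2) = fib(1) + fib(0) = 1 + 0 = 1
fib(3) = fib(2) + fib(1) = 1 + 1 = 2
fib(4) = fib(3) + fib(2) = 2 + 1 = 3
fib(5) = fib(4) + fib(3) = 3 + 2 = 5
fib(6) = fib(5) + fib(4) = 5 + 3 = 8
fib(7) = fib(6) + fib(5) = 8 + 5 = 13
fib(8) = fib(7) + fib(6) = 13 + 8 = 21
fib(9) = fib(8) + fib(7) = 21 + 13 = 34
fib(10) = fib(9) + fib(8) = 34 + 21 = 55
fib(11) = fib(10) + fib(9) = 55 + 34 = 89
fib(12) = fib(11) + fib(10) = 89 + 55 = 144
fib(13) = fib(12) + fib(11) = 144 + 89 = 233
fib(14) = fib(13) + fib(12) = 233 + 144 = 377
fib(15) = fib(14) + fib(13) = 377 + 233 = 610
fib(16) = fib(15) + fib(14) = 610 + 377 = 987
fib(17) = fib(16) + fib(15) = 987 + 610 = 1597
fib(18) = fib(17) + fib(16) = 1597 + 987 = 2584
fib(19) = fib(18) + fib(17) = 2584 + 1597 = 4181
fib(20) = fib(19) + fib(18) = 4181 + 2584 = 6765
fib(21) = fib(20) + fib(19) = 6765 + 4181 = 10946
fib(22) = fib(21) + fib(20) = 10946 + 6765 = 17711
fib(23) = fib(22) + fib(21) = 17711 + 10946 = 28657
fib(24) = fib(23) + fib(22) = 28657 + 17711 = 46368

46368


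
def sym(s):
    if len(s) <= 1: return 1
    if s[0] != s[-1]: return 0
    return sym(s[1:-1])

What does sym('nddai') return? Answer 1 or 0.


sym('nddai'): s[0]='n' != s[-1]='i' -> return 0
Result: 0 (not a palindrome)

0


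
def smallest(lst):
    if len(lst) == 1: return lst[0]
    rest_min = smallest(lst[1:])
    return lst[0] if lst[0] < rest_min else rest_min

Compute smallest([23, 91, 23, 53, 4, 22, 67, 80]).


smallest([23, 91, 23, 53, 4, 22, 67, 80]): compare 23 with smallest([91, 23, 53, 4, 22, 67, 80])
smallest([91, 23, 53, 4, 22, 67, 80]): compare 91 with smallest([23, 53, 4, 22, 67, 80])
smallest([23, 53, 4, 22, 67, 80]): compare 23 with smallest([53, 4, 22, 67, 80])
smallest([53, 4, 22, 67, 80]): compare 53 with smallest([4, 22, 67, 80])
smallest([4, 22, 67, 80]): compare 4 with smallest([22, 67, 80])
smallest([22, 67, 80]): compare 22 with smallest([67, 80])
smallest([67, 80]): compare 67 with smallest([80])
smallest([80]) = 80  (base case)
Compare 67 with 80 -> 67
Compare 22 with 67 -> 22
Compare 4 with 22 -> 4
Compare 53 with 4 -> 4
Compare 23 with 4 -> 4
Compare 91 with 4 -> 4
Compare 23 with 4 -> 4

4


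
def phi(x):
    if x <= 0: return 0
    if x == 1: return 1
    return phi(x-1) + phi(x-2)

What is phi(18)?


Computing phi(18) bottom-up:
phi(0) = 0
phi(1) = 1
phi(2) = phi(1) + phi(0) = 1 + 0 = 1
phi(3) = phi(2) + phi(1) = 1 + 1 = 2
phi(4) = phi(3) + phi(2) = 2 + 1 = 3
phi(5) = phi(4) + phi(3) = 3 + 2 = 5
phi(6) = phi(5) + phi(4) = 5 + 3 = 8
phi(7) = phi(6) + phi(5) = 8 + 5 = 13
phi(8) = phi(7) + phi(6) = 13 + 8 = 21
phi(9) = phi(8) + phi(7) = 21 + 13 = 34
phi(10) = phi(9) + phi(8) = 34 + 21 = 55
phi(11) = phi(10) + phi(9) = 55 + 34 = 89
phi(12) = phi(11) + phi(10) = 89 + 55 = 144
phi(13) = phi(12) + phi(11) = 144 + 89 = 233
phi(14) = phi(13) + phi(12) = 233 + 144 = 377
phi(15) = phi(14) + phi(13) = 377 + 233 = 610
phi(16) = phi(15) + phi(14) = 610 + 377 = 987
phi(17) = phi(16) + phi(15) = 987 + 610 = 1597
phi(18) = phi(17) + phi(16) = 1597 + 987 = 2584

2584


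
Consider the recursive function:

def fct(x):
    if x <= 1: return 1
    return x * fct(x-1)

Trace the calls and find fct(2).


fct(2)
= 2 * fct(1)
= 2 * 1
= 2

2


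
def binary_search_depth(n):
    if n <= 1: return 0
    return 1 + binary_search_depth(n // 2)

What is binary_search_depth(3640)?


3640 / 2 = 1820
1820 / 2 = 910
910 / 2 = 455
455 / 2 = 227
227 / 2 = 113
113 / 2 = 56
56 / 2 = 28
28 / 2 = 14
14 / 2 = 7
7 / 2 = 3
3 / 2 = 1
Reached 1 after 11 halvings

11


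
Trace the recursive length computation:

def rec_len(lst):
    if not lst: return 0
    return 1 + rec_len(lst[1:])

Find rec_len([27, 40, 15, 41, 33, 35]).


rec_len([27, 40, 15, 41, 33, 35]) = 1 + rec_len([40, 15, 41, 33, 35])
rec_len([40, 15, 41, 33, 35]) = 1 + rec_len([15, 41, 33, 35])
rec_len([15, 41, 33, 35]) = 1 + rec_len([41, 33, 35])
rec_len([41, 33, 35]) = 1 + rec_len([33, 35])
rec_len([33, 35]) = 1 + rec_len([35])
rec_len([35]) = 1 + rec_len([])
rec_len([]) = 0  (base case)
Unwinding: 1 + 1 + 1 + 1 + 1 + 1 + 0 = 6

6


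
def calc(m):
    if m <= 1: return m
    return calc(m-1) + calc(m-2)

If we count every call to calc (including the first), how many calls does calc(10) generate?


Let C(n) = total calls for calc(n)
C(0) = 1, C(1) = 1
C(2) = 1 + C(1) + C(0) = 1 + 1 + 1 = 3
C(3) = 1 + C(2) + C(1) = 1 + 3 + 1 = 5
C(4) = 1 + C(3) + C(2) = 1 + 5 + 3 = 9
C(5) = 1 + C(4) + C(3) = 1 + 9 + 5 = 15
C(6) = 1 + C(5) + C(4) = 1 + 15 + 9 = 25
C(7) = 1 + C(6) + C(5) = 1 + 25 + 15 = 41
C(8) = 1 + C(7) + C(6) = 1 + 41 + 25 = 67
C(9) = 1 + C(8) + C(7) = 1 + 67 + 41 = 109
C(10) = 1 + C(9) + C(8) = 1 + 109 + 67 = 177

177


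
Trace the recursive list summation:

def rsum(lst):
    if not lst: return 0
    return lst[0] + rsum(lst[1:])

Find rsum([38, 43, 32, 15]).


rsum([38, 43, 32, 15]) = 38 + rsum([43, 32, 15])
rsum([43, 32, 15]) = 43 + rsum([32, 15])
rsum([32, 15]) = 32 + rsum([15])
rsum([15]) = 15 + rsum([])
rsum([]) = 0  (base case)
Total: 38 + 43 + 32 + 15 + 0 = 128

128


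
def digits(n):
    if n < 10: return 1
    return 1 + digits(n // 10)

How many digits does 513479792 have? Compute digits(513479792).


digits(513479792) = 1 + digits(51347979)
digits(51347979) = 1 + digits(5134797)
digits(5134797) = 1 + digits(513479)
digits(513479) = 1 + digits(51347)
digits(51347) = 1 + digits(5134)
digits(5134) = 1 + digits(513)
digits(513) = 1 + digits(51)
digits(51) = 1 + digits(5)
digits(5) = 1  (base case: 5 < 10)
Unwinding: 1 + 1 + 1 + 1 + 1 + 1 + 1 + 1 + 1 = 9

9


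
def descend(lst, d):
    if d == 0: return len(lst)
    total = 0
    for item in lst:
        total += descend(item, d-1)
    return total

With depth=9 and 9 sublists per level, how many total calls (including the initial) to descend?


At depth 0 (root): 1 call
At depth 1: each of 1 parents calls descend on 9 children = 9 calls
At depth 2: each of 9 parents calls descend on 9 children = 81 calls
At depth 3: each of 81 parents calls descend on 9 children = 729 calls
At depth 4: each of 729 parents calls descend on 9 children = 6561 calls
At depth 5: each of 6561 parents calls descend on 9 children = 59049 calls
At depth 6: each of 59049 parents calls descend on 9 children = 531441 calls
At depth 7: each of 531441 parents calls descend on 9 children = 4782969 calls
At depth 8: each of 4782969 parents calls descend on 9 children = 43046721 calls
At depth 9: each of 43046721 parents calls descend on 9 children = 387420489 calls
Total: 1 + 9 + 81 + 729 + 6561 + 59049 + 531441 + 4782969 + 43046721 + 387420489 = 435848050

435848050


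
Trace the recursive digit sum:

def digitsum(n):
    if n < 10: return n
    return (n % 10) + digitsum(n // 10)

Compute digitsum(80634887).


digitsum(80634887) = 7 + digitsum(8063488)
digitsum(8063488) = 8 + digitsum(806348)
digitsum(806348) = 8 + digitsum(80634)
digitsum(80634) = 4 + digitsum(8063)
digitsum(8063) = 3 + digitsum(806)
digitsum(806) = 6 + digitsum(80)
digitsum(80) = 0 + digitsum(8)
digitsum(8) = 8  (base case)
Total: 7 + 8 + 8 + 4 + 3 + 6 + 0 + 8 = 44

44


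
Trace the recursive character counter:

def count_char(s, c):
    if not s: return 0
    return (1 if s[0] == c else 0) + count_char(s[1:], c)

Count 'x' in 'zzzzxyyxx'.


s[0]='z' != 'x' -> 0
s[0]='z' != 'x' -> 0
s[0]='z' != 'x' -> 0
s[0]='z' != 'x' -> 0
s[0]='x' == 'x' -> 1
s[0]='y' != 'x' -> 0
s[0]='y' != 'x' -> 0
s[0]='x' == 'x' -> 1
s[0]='x' == 'x' -> 1
Sum: 0 + 0 + 0 + 0 + 1 + 0 + 0 + 1 + 1 = 3

3


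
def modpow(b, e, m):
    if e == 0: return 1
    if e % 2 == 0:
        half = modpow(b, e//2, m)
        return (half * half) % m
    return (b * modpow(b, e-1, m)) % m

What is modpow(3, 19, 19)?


modpow(3, 19, 19): e is odd, compute modpow(3, 18, 19)
  modpow(3, 18, 19): e is even, compute modpow(3, 9, 19)
    modpow(3, 9, 19): e is odd, compute modpow(3, 8, 19)
      modpow(3, 8, 19): e is even, compute modpow(3, 4, 19)
        modpow(3, 4, 19): e is even, compute modpow(3, 2, 19)
          modpow(3, 2, 19): e is even, compute modpow(3, 1, 19)
          modpow(3, 1, 19): e is odd, compute modpow(3, 0, 19)
          modpow(3, 0, 19) = 1
          (3 * 1) % 19 = 3
          half=3, (3*3) % 19 = 9
        half=9, (9*9) % 19 = 5
      half=5, (5*5) % 19 = 6
    (3 * 6) % 19 = 18
  half=18, (18*18) % 19 = 1
(3 * 1) % 19 = 3

3


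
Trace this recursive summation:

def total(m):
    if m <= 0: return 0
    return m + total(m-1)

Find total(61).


total(61)
= 61 + 60 + 59 + 58 + 57 + 56 + 55 + 54 + 53 + 52 + 51 + 50 + 49 + 48 + 47 + 46 + 45 + 44 + 43 + 42 + 41 + 40 + 39 + 38 + 37 + 36 + 35 + 34 + 33 + 32 + 31 + 30 + 29 + 28 + 27 + 26 + 25 + 24 + 23 + 22 + 21 + 20 + 19 + 18 + 17 + 16 + 15 + 14 + 13 + 12 + 11 + 10 + 9 + 8 + 7 + 6 + 5 + 4 + 3 + 2 + 1 + total(0)
= 61 + 60 + 59 + 58 + 57 + 56 + 55 + 54 + 53 + 52 + 51 + 50 + 49 + 48 + 47 + 46 + 45 + 44 + 43 + 42 + 41 + 40 + 39 + 38 + 37 + 36 + 35 + 34 + 33 + 32 + 31 + 30 + 29 + 28 + 27 + 26 + 25 + 24 + 23 + 22 + 21 + 20 + 19 + 18 + 17 + 16 + 15 + 14 + 13 + 12 + 11 + 10 + 9 + 8 + 7 + 6 + 5 + 4 + 3 + 2 + 1 + 0
= 1891

1891


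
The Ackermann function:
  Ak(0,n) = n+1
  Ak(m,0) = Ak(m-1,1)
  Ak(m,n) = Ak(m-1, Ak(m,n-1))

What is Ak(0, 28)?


Ak(0, 28) = 29
Result: Ak(0, 28) = 29

29


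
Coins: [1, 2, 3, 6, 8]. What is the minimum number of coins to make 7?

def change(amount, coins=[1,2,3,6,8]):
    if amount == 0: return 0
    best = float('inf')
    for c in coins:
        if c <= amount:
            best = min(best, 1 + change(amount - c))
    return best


Building up with DP:
change(0) = 0
change(1) = min(1+change(0)=1+0=1) = 1
change(2) = min(1+change(1)=1+1=2, 1+change(0)=1+0=1) = 1
change(3) = min(1+change(2)=1+1=2, 1+change(1)=1+1=2, 1+change(0)=1+0=1) = 1
change(4) = min(1+change(3)=1+1=2, 1+change(2)=1+1=2, 1+change(1)=1+1=2) = 2
change(5) = min(1+change(4)=1+2=3, 1+change(3)=1+1=2, 1+change(2)=1+1=2) = 2
change(6) = min(1+change(5)=1+2=3, 1+change(4)=1+2=3, 1+change(3)=1+1=2, 1+change(0)=1+0=1) = 1
change(7) = min(1+change(6)=1+1=2, 1+change(5)=1+2=3, 1+change(4)=1+2=3, 1+change(1)=1+1=2) = 2

2


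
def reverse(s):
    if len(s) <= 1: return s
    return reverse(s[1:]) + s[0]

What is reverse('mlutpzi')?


reverse('mlutpzi') = reverse('lutpzi') + 'm'
reverse('lutpzi') = reverse('utpzi') + 'l'
reverse('utpzi') = reverse('tpzi') + 'u'
reverse('tpzi') = reverse('pzi') + 't'
reverse('pzi') = reverse('zi') + 'p'
reverse('zi') = reverse('i') + 'z'
reverse('i') = 'i'  (base case)
Concatenating: 'i' + 'z' + 'p' + 't' + 'u' + 'l' + 'm' = 'izptulm'

izptulm


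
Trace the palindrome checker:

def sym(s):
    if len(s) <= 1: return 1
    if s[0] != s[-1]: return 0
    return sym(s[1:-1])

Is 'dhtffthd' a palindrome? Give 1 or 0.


sym('dhtffthd'): s[0]='d' == s[-1]='d' -> check sym('htffth')
sym('htffth'): s[0]='h' == s[-1]='h' -> check sym('tfft')
sym('tfft'): s[0]='t' == s[-1]='t' -> check sym('ff')
sym('ff'): s[0]='f' == s[-1]='f' -> check sym('')
sym(''): len <= 1 -> return 1  (base case)
Result: 1 (palindrome)

1


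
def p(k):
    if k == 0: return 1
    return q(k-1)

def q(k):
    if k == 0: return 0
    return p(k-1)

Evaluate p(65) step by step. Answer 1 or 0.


p(65) = q(64)
q(64) = p(63)
p(63) = q(62)
q(62) = p(61)
p(61) = q(60)
q(60) = p(59)
p(59) = q(58)
q(58) = p(57)
p(57) = q(56)
q(56) = p(55)
p(55) = q(54)
q(54) = p(53)
p(53) = q(52)
q(52) = p(51)
p(51) = q(50)
q(50) = p(49)
p(49) = q(48)
q(48) = p(47)
p(47) = q(46)
q(46) = p(45)
p(45) = q(44)
q(44) = p(43)
p(43) = q(42)
q(42) = p(41)
p(41) = q(40)
q(40) = p(39)
p(39) = q(38)
q(38) = p(37)
p(37) = q(36)
q(36) = p(35)
p(35) = q(34)
q(34) = p(33)
p(33) = q(32)
q(32) = p(31)
p(31) = q(30)
q(30) = p(29)
p(29) = q(28)
q(28) = p(27)
p(27) = q(26)
q(26) = p(25)
p(25) = q(24)
q(24) = p(23)
p(23) = q(22)
q(22) = p(21)
p(21) = q(20)
q(20) = p(19)
p(19) = q(18)
q(18) = p(17)
p(17) = q(16)
q(16) = p(15)
p(15) = q(14)
q(14) = p(13)
p(13) = q(12)
q(12) = p(11)
p(11) = q(10)
q(10) = p(9)
p(9) = q(8)
q(8) = p(7)
p(7) = q(6)
q(6) = p(5)
p(5) = q(4)
q(4) = p(3)
p(3) = q(2)
q(2) = p(1)
p(1) = q(0)
q(0) = 0  (base case)
Result: 0

0


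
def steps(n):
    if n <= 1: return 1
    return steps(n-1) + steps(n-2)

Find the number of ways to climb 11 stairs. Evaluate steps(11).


Building up from base cases:
steps(0) = 1
steps(1) = 1
steps(2) = steps(1) + steps(0) = 1 + 1 = 2
steps(3) = steps(2) + steps(1) = 2 + 1 = 3
steps(4) = steps(3) + steps(2) = 3 + 2 = 5
steps(5) = steps(4) + steps(3) = 5 + 3 = 8
steps(6) = steps(5) + steps(4) = 8 + 5 = 13
steps(7) = steps(6) + steps(5) = 13 + 8 = 21
steps(8) = steps(7) + steps(6) = 21 + 13 = 34
steps(9) = steps(8) + steps(7) = 34 + 21 = 55
steps(10) = steps(9) + steps(8) = 55 + 34 = 89
steps(11) = steps(10) + steps(9) = 89 + 55 = 144

144


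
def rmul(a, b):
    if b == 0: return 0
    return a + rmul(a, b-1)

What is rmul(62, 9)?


rmul(62, 9) = 62 + rmul(62, 8)
rmul(62, 8) = 62 + rmul(62, 7)
rmul(62, 7) = 62 + rmul(62, 6)
rmul(62, 6) = 62 + rmul(62, 5)
rmul(62, 5) = 62 + rmul(62, 4)
rmul(62, 4) = 62 + rmul(62, 3)
rmul(62, 3) = 62 + rmul(62, 2)
rmul(62, 2) = 62 + rmul(62, 1)
rmul(62, 1) = 62 + rmul(62, 0)
rmul(62, 0) = 0  (base case)
Total: 62 + 62 + 62 + 62 + 62 + 62 + 62 + 62 + 62 + 0 = 558

558


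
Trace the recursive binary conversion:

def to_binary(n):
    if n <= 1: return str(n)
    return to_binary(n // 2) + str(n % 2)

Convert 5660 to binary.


to_binary(5660) = to_binary(2830) + '0'
to_binary(2830) = to_binary(1415) + '0'
to_binary(1415) = to_binary(707) + '1'
to_binary(707) = to_binary(353) + '1'
to_binary(353) = to_binary(176) + '1'
to_binary(176) = to_binary(88) + '0'
to_binary(88) = to_binary(44) + '0'
to_binary(44) = to_binary(22) + '0'
to_binary(22) = to_binary(11) + '0'
to_binary(11) = to_binary(5) + '1'
to_binary(5) = to_binary(2) + '1'
to_binary(2) = to_binary(1) + '0'
to_binary(1) = '1'  (base case)
Concatenating: '1' + '0' + '1' + '1' + '0' + '0' + '0' + '0' + '1' + '1' + '1' + '0' + '0' = '1011000011100'

1011000011100


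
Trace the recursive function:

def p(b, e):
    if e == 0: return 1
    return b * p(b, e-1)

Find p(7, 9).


p(7, 9)
= 7 * p(7, 8)
= 7 * 7 * p(7, 7)
= 7 * 7 * 7 * p(7, 6)
= 7 * 7 * 7 * 7 * p(7, 5)
= 7 * 7 * 7 * 7 * 7 * p(7, 4)
= 7 * 7 * 7 * 7 * 7 * 7 * p(7, 3)
= 7 * 7 * 7 * 7 * 7 * 7 * 7 * p(7, 2)
= 7 * 7 * 7 * 7 * 7 * 7 * 7 * 7 * p(7, 1)
= 7 * 7 * 7 * 7 * 7 * 7 * 7 * 7 * 7 * p(7, 0)
= 7 * 7 * 7 * 7 * 7 * 7 * 7 * 7 * 7 * 1
= 40353607

40353607


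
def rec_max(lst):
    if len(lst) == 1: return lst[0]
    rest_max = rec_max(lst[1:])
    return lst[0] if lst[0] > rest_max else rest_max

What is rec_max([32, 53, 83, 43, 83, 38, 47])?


rec_max([32, 53, 83, 43, 83, 38, 47]): compare 32 with rec_max([53, 83, 43, 83, 38, 47])
rec_max([53, 83, 43, 83, 38, 47]): compare 53 with rec_max([83, 43, 83, 38, 47])
rec_max([83, 43, 83, 38, 47]): compare 83 with rec_max([43, 83, 38, 47])
rec_max([43, 83, 38, 47]): compare 43 with rec_max([83, 38, 47])
rec_max([83, 38, 47]): compare 83 with rec_max([38, 47])
rec_max([38, 47]): compare 38 with rec_max([47])
rec_max([47]) = 47  (base case)
Compare 38 with 47 -> 47
Compare 83 with 47 -> 83
Compare 43 with 83 -> 83
Compare 83 with 83 -> 83
Compare 53 with 83 -> 83
Compare 32 with 83 -> 83

83


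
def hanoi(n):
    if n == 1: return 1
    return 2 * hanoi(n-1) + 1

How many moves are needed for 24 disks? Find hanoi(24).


hanoi(24) = 2 * hanoi(23) + 1
hanoi(23) = 2 * hanoi(22) + 1
hanoi(22) = 2 * hanoi(21) + 1
hanoi(21) = 2 * hanoi(20) + 1
hanoi(20) = 2 * hanoi(19) + 1
hanoi(19) = 2 * hanoi(18) + 1
hanoi(18) = 2 * hanoi(17) + 1
hanoi(17) = 2 * hanoi(16) + 1
hanoi(16) = 2 * hanoi(15) + 1
hanoi(15) = 2 * hanoi(14) + 1
hanoi(14) = 2 * hanoi(13) + 1
hanoi(13) = 2 * hanoi(12) + 1
hanoi(12) = 2 * hanoi(11) + 1
hanoi(11) = 2 * hanoi(10) + 1
hanoi(10) = 2 * hanoi(9) + 1
hanoi(9) = 2 * hanoi(8) + 1
hanoi(8) = 2 * hanoi(7) + 1
hanoi(7) = 2 * hanoi(6) + 1
hanoi(6) = 2 * hanoi(5) + 1
hanoi(5) = 2 * hanoi(4) + 1
hanoi(4) = 2 * hanoi(3) + 1
hanoi(3) = 2 * hanoi(2) + 1
hanoi(2) = 2 * hanoi(1) + 1
hanoi(1) = 1  (base case)
hanoi(2) = 2 * 1 + 1 = 3
hanoi(3) = 2 * 3 + 1 = 7
hanoi(4) = 2 * 7 + 1 = 15
hanoi(5) = 2 * 15 + 1 = 31
hanoi(6) = 2 * 31 + 1 = 63
hanoi(7) = 2 * 63 + 1 = 127
hanoi(8) = 2 * 127 + 1 = 255
hanoi(9) = 2 * 255 + 1 = 511
hanoi(10) = 2 * 511 + 1 = 1023
hanoi(11) = 2 * 1023 + 1 = 2047
hanoi(12) = 2 * 2047 + 1 = 4095
hanoi(13) = 2 * 4095 + 1 = 8191
hanoi(14) = 2 * 8191 + 1 = 16383
hanoi(15) = 2 * 16383 + 1 = 32767
hanoi(16) = 2 * 32767 + 1 = 65535
hanoi(17) = 2 * 65535 + 1 = 131071
hanoi(18) = 2 * 131071 + 1 = 262143
hanoi(19) = 2 * 262143 + 1 = 524287
hanoi(20) = 2 * 524287 + 1 = 1048575
hanoi(21) = 2 * 1048575 + 1 = 2097151
hanoi(22) = 2 * 2097151 + 1 = 4194303
hanoi(23) = 2 * 4194303 + 1 = 8388607
hanoi(24) = 2 * 8388607 + 1 = 16777215

16777215


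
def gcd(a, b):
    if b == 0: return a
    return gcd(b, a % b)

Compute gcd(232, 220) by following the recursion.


gcd(232, 220) = gcd(220, 12)
gcd(220, 12) = gcd(12, 4)
gcd(12, 4) = gcd(4, 0)
gcd(4, 0) = 4  (base case)

4


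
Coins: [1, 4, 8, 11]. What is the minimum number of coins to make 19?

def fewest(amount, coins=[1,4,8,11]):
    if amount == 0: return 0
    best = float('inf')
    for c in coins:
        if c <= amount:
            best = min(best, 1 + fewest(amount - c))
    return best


Building up with DP:
fewest(0) = 0
fewest(1) = min(1+fewest(0)=1+0=1) = 1
fewest(2) = min(1+fewest(1)=1+1=2) = 2
fewest(3) = min(1+fewest(2)=1+2=3) = 3
fewest(4) = min(1+fewest(3)=1+3=4, 1+fewest(0)=1+0=1) = 1
fewest(5) = min(1+fewest(4)=1+1=2, 1+fewest(1)=1+1=2) = 2
fewest(6) = min(1+fewest(5)=1+2=3, 1+fewest(2)=1+2=3) = 3
fewest(7) = min(1+fewest(6)=1+3=4, 1+fewest(3)=1+3=4) = 4
fewest(8) = min(1+fewest(7)=1+4=5, 1+fewest(4)=1+1=2, 1+fewest(0)=1+0=1) = 1
fewest(9) = min(1+fewest(8)=1+1=2, 1+fewest(5)=1+2=3, 1+fewest(1)=1+1=2) = 2
fewest(10) = min(1+fewest(9)=1+2=3, 1+fewest(6)=1+3=4, 1+fewest(2)=1+2=3) = 3
fewest(11) = min(1+fewest(10)=1+3=4, 1+fewest(7)=1+4=5, 1+fewest(3)=1+3=4, 1+fewest(0)=1+0=1) = 1
fewest(12) = min(1+fewest(11)=1+1=2, 1+fewest(8)=1+1=2, 1+fewest(4)=1+1=2, 1+fewest(1)=1+1=2) = 2
fewest(13) = min(1+fewest(12)=1+2=3, 1+fewest(9)=1+2=3, 1+fewest(5)=1+2=3, 1+fewest(2)=1+2=3) = 3
fewest(14) = min(1+fewest(13)=1+3=4, 1+fewest(10)=1+3=4, 1+fewest(6)=1+3=4, 1+fewest(3)=1+3=4) = 4
fewest(15) = min(1+fewest(14)=1+4=5, 1+fewest(11)=1+1=2, 1+fewest(7)=1+4=5, 1+fewest(4)=1+1=2) = 2
fewest(16) = min(1+fewest(15)=1+2=3, 1+fewest(12)=1+2=3, 1+fewest(8)=1+1=2, 1+fewest(5)=1+2=3) = 2
fewest(17) = min(1+fewest(16)=1+2=3, 1+fewest(13)=1+3=4, 1+fewest(9)=1+2=3, 1+fewest(6)=1+3=4) = 3
fewest(18) = min(1+fewest(17)=1+3=4, 1+fewest(14)=1+4=5, 1+fewest(10)=1+3=4, 1+fewest(7)=1+4=5) = 4
fewest(19) = min(1+fewest(18)=1+4=5, 1+fewest(15)=1+2=3, 1+fewest(11)=1+1=2, 1+fewest(8)=1+1=2) = 2

2


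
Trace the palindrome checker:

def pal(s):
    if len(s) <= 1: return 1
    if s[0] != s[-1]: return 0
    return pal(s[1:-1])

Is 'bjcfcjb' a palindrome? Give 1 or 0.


pal('bjcfcjb'): s[0]='b' == s[-1]='b' -> check pal('jcfcj')
pal('jcfcj'): s[0]='j' == s[-1]='j' -> check pal('cfc')
pal('cfc'): s[0]='c' == s[-1]='c' -> check pal('f')
pal('f'): len <= 1 -> return 1  (base case)
Result: 1 (palindrome)

1


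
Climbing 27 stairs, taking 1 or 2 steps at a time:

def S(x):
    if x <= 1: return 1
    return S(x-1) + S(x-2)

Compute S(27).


Building up from base cases:
S(0) = 1
S(1) = 1
S(2) = S(1) + S(0) = 1 + 1 = 2
S(3) = S(2) + S(1) = 2 + 1 = 3
S(4) = S(3) + S(2) = 3 + 2 = 5
S(5) = S(4) + S(3) = 5 + 3 = 8
S(6) = S(5) + S(4) = 8 + 5 = 13
S(7) = S(6) + S(5) = 13 + 8 = 21
S(8) = S(7) + S(6) = 21 + 13 = 34
S(9) = S(8) + S(7) = 34 + 21 = 55
S(10) = S(9) + S(8) = 55 + 34 = 89
S(11) = S(10) + S(9) = 89 + 55 = 144
S(12) = S(11) + S(10) = 144 + 89 = 233
S(13) = S(12) + S(11) = 233 + 144 = 377
S(14) = S(13) + S(12) = 377 + 233 = 610
S(15) = S(14) + S(13) = 610 + 377 = 987
S(16) = S(15) + S(14) = 987 + 610 = 1597
S(17) = S(16) + S(15) = 1597 + 987 = 2584
S(18) = S(17) + S(16) = 2584 + 1597 = 4181
S(19) = S(18) + S(17) = 4181 + 2584 = 6765
S(20) = S(19) + S(18) = 6765 + 4181 = 10946
S(21) = S(20) + S(19) = 10946 + 6765 = 17711
S(22) = S(21) + S(20) = 17711 + 10946 = 28657
S(23) = S(22) + S(21) = 28657 + 17711 = 46368
S(24) = S(23) + S(22) = 46368 + 28657 = 75025
S(25) = S(24) + S(23) = 75025 + 46368 = 121393
S(26) = S(25) + S(24) = 121393 + 75025 = 196418
S(27) = S(26) + S(25) = 196418 + 121393 = 317811

317811


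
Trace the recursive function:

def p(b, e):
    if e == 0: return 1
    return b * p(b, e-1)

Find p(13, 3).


p(13, 3)
= 13 * p(13, 2)
= 13 * 13 * p(13, 1)
= 13 * 13 * 13 * p(13, 0)
= 13 * 13 * 13 * 1
= 2197

2197


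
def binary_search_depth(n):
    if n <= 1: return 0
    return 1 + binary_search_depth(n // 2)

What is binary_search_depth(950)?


950 / 2 = 475
475 / 2 = 237
237 / 2 = 118
118 / 2 = 59
59 / 2 = 29
29 / 2 = 14
14 / 2 = 7
7 / 2 = 3
3 / 2 = 1
Reached 1 after 9 halvings

9


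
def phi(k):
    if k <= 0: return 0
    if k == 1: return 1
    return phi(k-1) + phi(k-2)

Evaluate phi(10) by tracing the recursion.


Computing phi(10) bottom-up:
phi(0) = 0
phi(1) = 1
phi(2) = phi(1) + phi(0) = 1 + 0 = 1
phi(3) = phi(2) + phi(1) = 1 + 1 = 2
phi(4) = phi(3) + phi(2) = 2 + 1 = 3
phi(5) = phi(4) + phi(3) = 3 + 2 = 5
phi(6) = phi(5) + phi(4) = 5 + 3 = 8
phi(7) = phi(6) + phi(5) = 8 + 5 = 13
phi(8) = phi(7) + phi(6) = 13 + 8 = 21
phi(9) = phi(8) + phi(7) = 21 + 13 = 34
phi(10) = phi(9) + phi(8) = 34 + 21 = 55

55


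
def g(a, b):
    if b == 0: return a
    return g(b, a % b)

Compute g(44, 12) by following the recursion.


g(44, 12) = g(12, 8)
g(12, 8) = g(8, 4)
g(8, 4) = g(4, 0)
g(4, 0) = 4  (base case)

4


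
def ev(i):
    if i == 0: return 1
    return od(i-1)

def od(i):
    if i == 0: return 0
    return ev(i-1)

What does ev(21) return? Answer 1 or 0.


ev(21) = od(20)
od(20) = ev(19)
ev(19) = od(18)
od(18) = ev(17)
ev(17) = od(16)
od(16) = ev(15)
ev(15) = od(14)
od(14) = ev(13)
ev(13) = od(12)
od(12) = ev(11)
ev(11) = od(10)
od(10) = ev(9)
ev(9) = od(8)
od(8) = ev(7)
ev(7) = od(6)
od(6) = ev(5)
ev(5) = od(4)
od(4) = ev(3)
ev(3) = od(2)
od(2) = ev(1)
ev(1) = od(0)
od(0) = 0  (base case)
Result: 0

0


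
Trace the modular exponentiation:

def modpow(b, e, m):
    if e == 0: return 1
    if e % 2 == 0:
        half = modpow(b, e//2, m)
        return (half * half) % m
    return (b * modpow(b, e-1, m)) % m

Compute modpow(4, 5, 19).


modpow(4, 5, 19): e is odd, compute modpow(4, 4, 19)
  modpow(4, 4, 19): e is even, compute modpow(4, 2, 19)
    modpow(4, 2, 19): e is even, compute modpow(4, 1, 19)
      modpow(4, 1, 19): e is odd, compute modpow(4, 0, 19)
        modpow(4, 0, 19) = 1
      (4 * 1) % 19 = 4
    half=4, (4*4) % 19 = 16
  half=16, (16*16) % 19 = 9
(4 * 9) % 19 = 17

17


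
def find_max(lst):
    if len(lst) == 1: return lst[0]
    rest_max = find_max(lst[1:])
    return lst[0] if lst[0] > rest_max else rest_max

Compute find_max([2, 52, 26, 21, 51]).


find_max([2, 52, 26, 21, 51]): compare 2 with find_max([52, 26, 21, 51])
find_max([52, 26, 21, 51]): compare 52 with find_max([26, 21, 51])
find_max([26, 21, 51]): compare 26 with find_max([21, 51])
find_max([21, 51]): compare 21 with find_max([51])
find_max([51]) = 51  (base case)
Compare 21 with 51 -> 51
Compare 26 with 51 -> 51
Compare 52 with 51 -> 52
Compare 2 with 52 -> 52

52


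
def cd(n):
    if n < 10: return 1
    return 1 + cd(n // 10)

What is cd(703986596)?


cd(703986596) = 1 + cd(70398659)
cd(70398659) = 1 + cd(7039865)
cd(7039865) = 1 + cd(703986)
cd(703986) = 1 + cd(70398)
cd(70398) = 1 + cd(7039)
cd(7039) = 1 + cd(703)
cd(703) = 1 + cd(70)
cd(70) = 1 + cd(7)
cd(7) = 1  (base case: 7 < 10)
Unwinding: 1 + 1 + 1 + 1 + 1 + 1 + 1 + 1 + 1 = 9

9


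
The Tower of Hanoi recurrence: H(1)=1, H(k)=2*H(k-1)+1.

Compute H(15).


H(15) = 2 * H(14) + 1
H(14) = 2 * H(13) + 1
H(13) = 2 * H(12) + 1
H(12) = 2 * H(11) + 1
H(11) = 2 * H(10) + 1
H(10) = 2 * H(9) + 1
H(9) = 2 * H(8) + 1
H(8) = 2 * H(7) + 1
H(7) = 2 * H(6) + 1
H(6) = 2 * H(5) + 1
H(5) = 2 * H(4) + 1
H(4) = 2 * H(3) + 1
H(3) = 2 * H(2) + 1
H(2) = 2 * H(1) + 1
H(1) = 1  (base case)
H(2) = 2 * 1 + 1 = 3
H(3) = 2 * 3 + 1 = 7
H(4) = 2 * 7 + 1 = 15
H(5) = 2 * 15 + 1 = 31
H(6) = 2 * 31 + 1 = 63
H(7) = 2 * 63 + 1 = 127
H(8) = 2 * 127 + 1 = 255
H(9) = 2 * 255 + 1 = 511
H(10) = 2 * 511 + 1 = 1023
H(11) = 2 * 1023 + 1 = 2047
H(12) = 2 * 2047 + 1 = 4095
H(13) = 2 * 4095 + 1 = 8191
H(14) = 2 * 8191 + 1 = 16383
H(15) = 2 * 16383 + 1 = 32767

32767


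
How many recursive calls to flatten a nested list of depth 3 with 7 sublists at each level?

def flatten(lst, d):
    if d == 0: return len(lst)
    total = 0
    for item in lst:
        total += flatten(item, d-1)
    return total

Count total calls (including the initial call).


At depth 0 (root): 1 call
At depth 1: each of 1 parents calls flatten on 7 children = 7 calls
At depth 2: each of 7 parents calls flatten on 7 children = 49 calls
At depth 3: each of 49 parents calls flatten on 7 children = 343 calls
Total: 1 + 7 + 49 + 343 = 400

400


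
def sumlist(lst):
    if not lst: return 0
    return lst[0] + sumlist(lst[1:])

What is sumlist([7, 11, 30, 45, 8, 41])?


sumlist([7, 11, 30, 45, 8, 41]) = 7 + sumlist([11, 30, 45, 8, 41])
sumlist([11, 30, 45, 8, 41]) = 11 + sumlist([30, 45, 8, 41])
sumlist([30, 45, 8, 41]) = 30 + sumlist([45, 8, 41])
sumlist([45, 8, 41]) = 45 + sumlist([8, 41])
sumlist([8, 41]) = 8 + sumlist([41])
sumlist([41]) = 41 + sumlist([])
sumlist([]) = 0  (base case)
Total: 7 + 11 + 30 + 45 + 8 + 41 + 0 = 142

142


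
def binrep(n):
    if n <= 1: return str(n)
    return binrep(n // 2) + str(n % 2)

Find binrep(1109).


binrep(1109) = binrep(554) + '1'
binrep(554) = binrep(277) + '0'
binrep(277) = binrep(138) + '1'
binrep(138) = binrep(69) + '0'
binrep(69) = binrep(34) + '1'
binrep(34) = binrep(17) + '0'
binrep(17) = binrep(8) + '1'
binrep(8) = binrep(4) + '0'
binrep(4) = binrep(2) + '0'
binrep(2) = binrep(1) + '0'
binrep(1) = '1'  (base case)
Concatenating: '1' + '0' + '0' + '0' + '1' + '0' + '1' + '0' + '1' + '0' + '1' = '10001010101'

10001010101


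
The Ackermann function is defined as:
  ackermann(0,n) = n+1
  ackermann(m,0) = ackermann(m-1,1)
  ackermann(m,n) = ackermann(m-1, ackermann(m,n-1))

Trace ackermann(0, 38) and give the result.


ackermann(0, 38) = 39
Result: ackermann(0, 38) = 39

39


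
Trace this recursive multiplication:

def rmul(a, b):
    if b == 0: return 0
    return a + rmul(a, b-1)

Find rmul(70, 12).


rmul(70, 12) = 70 + rmul(70, 11)
rmul(70, 11) = 70 + rmul(70, 10)
rmul(70, 10) = 70 + rmul(70, 9)
rmul(70, 9) = 70 + rmul(70, 8)
rmul(70, 8) = 70 + rmul(70, 7)
rmul(70, 7) = 70 + rmul(70, 6)
rmul(70, 6) = 70 + rmul(70, 5)
rmul(70, 5) = 70 + rmul(70, 4)
rmul(70, 4) = 70 + rmul(70, 3)
rmul(70, 3) = 70 + rmul(70, 2)
rmul(70, 2) = 70 + rmul(70, 1)
rmul(70, 1) = 70 + rmul(70, 0)
rmul(70, 0) = 0  (base case)
Total: 70 + 70 + 70 + 70 + 70 + 70 + 70 + 70 + 70 + 70 + 70 + 70 + 0 = 840

840


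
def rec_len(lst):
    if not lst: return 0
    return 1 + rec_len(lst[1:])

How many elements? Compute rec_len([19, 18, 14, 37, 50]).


rec_len([19, 18, 14, 37, 50]) = 1 + rec_len([18, 14, 37, 50])
rec_len([18, 14, 37, 50]) = 1 + rec_len([14, 37, 50])
rec_len([14, 37, 50]) = 1 + rec_len([37, 50])
rec_len([37, 50]) = 1 + rec_len([50])
rec_len([50]) = 1 + rec_len([])
rec_len([]) = 0  (base case)
Unwinding: 1 + 1 + 1 + 1 + 1 + 0 = 5

5


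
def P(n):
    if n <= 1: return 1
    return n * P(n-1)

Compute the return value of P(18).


P(18)
= 18 * P(17)
= 18 * 17 * P(16)
= 18 * 17 * 16 * P(15)
= 18 * 17 * 16 * 15 * P(14)
= 18 * 17 * 16 * 15 * 14 * P(13)
= 18 * 17 * 16 * 15 * 14 * 13 * P(12)
= 18 * 17 * 16 * 15 * 14 * 13 * 12 * P(11)
= 18 * 17 * 16 * 15 * 14 * 13 * 12 * 11 * P(10)
= 18 * 17 * 16 * 15 * 14 * 13 * 12 * 11 * 10 * P(9)
= 18 * 17 * 16 * 15 * 14 * 13 * 12 * 11 * 10 * 9 * P(8)
= 18 * 17 * 16 * 15 * 14 * 13 * 12 * 11 * 10 * 9 * 8 * P(7)
= 18 * 17 * 16 * 15 * 14 * 13 * 12 * 11 * 10 * 9 * 8 * 7 * P(6)
= 18 * 17 * 16 * 15 * 14 * 13 * 12 * 11 * 10 * 9 * 8 * 7 * 6 * P(5)
= 18 * 17 * 16 * 15 * 14 * 13 * 12 * 11 * 10 * 9 * 8 * 7 * 6 * 5 * P(4)
= 18 * 17 * 16 * 15 * 14 * 13 * 12 * 11 * 10 * 9 * 8 * 7 * 6 * 5 * 4 * P(3)
= 18 * 17 * 16 * 15 * 14 * 13 * 12 * 11 * 10 * 9 * 8 * 7 * 6 * 5 * 4 * 3 * P(2)
= 18 * 17 * 16 * 15 * 14 * 13 * 12 * 11 * 10 * 9 * 8 * 7 * 6 * 5 * 4 * 3 * 2 * P(1)
= 18 * 17 * 16 * 15 * 14 * 13 * 12 * 11 * 10 * 9 * 8 * 7 * 6 * 5 * 4 * 3 * 2 * 1
= 6402373705728000

6402373705728000


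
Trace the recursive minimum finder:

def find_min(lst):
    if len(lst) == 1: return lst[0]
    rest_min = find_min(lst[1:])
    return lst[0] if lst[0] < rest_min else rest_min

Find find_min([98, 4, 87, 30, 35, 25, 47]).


find_min([98, 4, 87, 30, 35, 25, 47]): compare 98 with find_min([4, 87, 30, 35, 25, 47])
find_min([4, 87, 30, 35, 25, 47]): compare 4 with find_min([87, 30, 35, 25, 47])
find_min([87, 30, 35, 25, 47]): compare 87 with find_min([30, 35, 25, 47])
find_min([30, 35, 25, 47]): compare 30 with find_min([35, 25, 47])
find_min([35, 25, 47]): compare 35 with find_min([25, 47])
find_min([25, 47]): compare 25 with find_min([47])
find_min([47]) = 47  (base case)
Compare 25 with 47 -> 25
Compare 35 with 25 -> 25
Compare 30 with 25 -> 25
Compare 87 with 25 -> 25
Compare 4 with 25 -> 4
Compare 98 with 4 -> 4

4


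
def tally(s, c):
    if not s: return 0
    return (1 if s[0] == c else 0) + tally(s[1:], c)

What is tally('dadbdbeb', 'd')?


s[0]='d' == 'd' -> 1
s[0]='a' != 'd' -> 0
s[0]='d' == 'd' -> 1
s[0]='b' != 'd' -> 0
s[0]='d' == 'd' -> 1
s[0]='b' != 'd' -> 0
s[0]='e' != 'd' -> 0
s[0]='b' != 'd' -> 0
Sum: 1 + 0 + 1 + 0 + 1 + 0 + 0 + 0 = 3

3


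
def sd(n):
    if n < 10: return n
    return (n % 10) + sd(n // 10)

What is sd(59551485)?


sd(59551485) = 5 + sd(5955148)
sd(5955148) = 8 + sd(595514)
sd(595514) = 4 + sd(59551)
sd(59551) = 1 + sd(5955)
sd(5955) = 5 + sd(595)
sd(595) = 5 + sd(59)
sd(59) = 9 + sd(5)
sd(5) = 5  (base case)
Total: 5 + 8 + 4 + 1 + 5 + 5 + 9 + 5 = 42

42


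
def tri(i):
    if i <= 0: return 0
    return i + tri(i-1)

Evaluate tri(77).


tri(77)
= 77 + 76 + 75 + 74 + 73 + 72 + 71 + 70 + 69 + 68 + 67 + 66 + 65 + 64 + 63 + 62 + 61 + 60 + 59 + 58 + 57 + 56 + 55 + 54 + 53 + 52 + 51 + 50 + 49 + 48 + 47 + 46 + 45 + 44 + 43 + 42 + 41 + 40 + 39 + 38 + 37 + 36 + 35 + 34 + 33 + 32 + 31 + 30 + 29 + 28 + 27 + 26 + 25 + 24 + 23 + 22 + 21 + 20 + 19 + 18 + 17 + 16 + 15 + 14 + 13 + 12 + 11 + 10 + 9 + 8 + 7 + 6 + 5 + 4 + 3 + 2 + 1 + tri(0)
= 77 + 76 + 75 + 74 + 73 + 72 + 71 + 70 + 69 + 68 + 67 + 66 + 65 + 64 + 63 + 62 + 61 + 60 + 59 + 58 + 57 + 56 + 55 + 54 + 53 + 52 + 51 + 50 + 49 + 48 + 47 + 46 + 45 + 44 + 43 + 42 + 41 + 40 + 39 + 38 + 37 + 36 + 35 + 34 + 33 + 32 + 31 + 30 + 29 + 28 + 27 + 26 + 25 + 24 + 23 + 22 + 21 + 20 + 19 + 18 + 17 + 16 + 15 + 14 + 13 + 12 + 11 + 10 + 9 + 8 + 7 + 6 + 5 + 4 + 3 + 2 + 1 + 0
= 3003

3003


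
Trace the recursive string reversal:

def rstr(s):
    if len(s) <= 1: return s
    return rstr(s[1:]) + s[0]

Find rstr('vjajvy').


rstr('vjajvy') = rstr('jajvy') + 'v'
rstr('jajvy') = rstr('ajvy') + 'j'
rstr('ajvy') = rstr('jvy') + 'a'
rstr('jvy') = rstr('vy') + 'j'
rstr('vy') = rstr('y') + 'v'
rstr('y') = 'y'  (base case)
Concatenating: 'y' + 'v' + 'j' + 'a' + 'j' + 'v' = 'yvjajv'

yvjajv


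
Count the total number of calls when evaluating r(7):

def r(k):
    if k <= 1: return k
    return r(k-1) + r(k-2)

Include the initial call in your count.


Let C(n) = total calls for r(n)
C(0) = 1, C(1) = 1
C(2) = 1 + C(1) + C(0) = 1 + 1 + 1 = 3
C(3) = 1 + C(2) + C(1) = 1 + 3 + 1 = 5
C(4) = 1 + C(3) + C(2) = 1 + 5 + 3 = 9
C(5) = 1 + C(4) + C(3) = 1 + 9 + 5 = 15
C(6) = 1 + C(5) + C(4) = 1 + 15 + 9 = 25
C(7) = 1 + C(6) + C(5) = 1 + 25 + 15 = 41

41


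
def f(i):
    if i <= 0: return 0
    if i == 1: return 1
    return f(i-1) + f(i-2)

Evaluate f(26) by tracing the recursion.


Computing f(26) bottom-up:
f(0) = 0
f(1) = 1
f(2) = f(1) + f(0) = 1 + 0 = 1
f(3) = f(2) + f(1) = 1 + 1 = 2
f(4) = f(3) + f(2) = 2 + 1 = 3
f(5) = f(4) + f(3) = 3 + 2 = 5
f(6) = f(5) + f(4) = 5 + 3 = 8
f(7) = f(6) + f(5) = 8 + 5 = 13
f(8) = f(7) + f(6) = 13 + 8 = 21
f(9) = f(8) + f(7) = 21 + 13 = 34
f(10) = f(9) + f(8) = 34 + 21 = 55
f(11) = f(10) + f(9) = 55 + 34 = 89
f(12) = f(11) + f(10) = 89 + 55 = 144
f(13) = f(12) + f(11) = 144 + 89 = 233
f(14) = f(13) + f(12) = 233 + 144 = 377
f(15) = f(14) + f(13) = 377 + 233 = 610
f(16) = f(15) + f(14) = 610 + 377 = 987
f(17) = f(16) + f(15) = 987 + 610 = 1597
f(18) = f(17) + f(16) = 1597 + 987 = 2584
f(19) = f(18) + f(17) = 2584 + 1597 = 4181
f(20) = f(19) + f(18) = 4181 + 2584 = 6765
f(21) = f(20) + f(19) = 6765 + 4181 = 10946
f(22) = f(21) + f(20) = 10946 + 6765 = 17711
f(23) = f(22) + f(21) = 17711 + 10946 = 28657
f(24) = f(23) + f(22) = 28657 + 17711 = 46368
f(25) = f(24) + f(23) = 46368 + 28657 = 75025
f(26) = f(25) + f(24) = 75025 + 46368 = 121393

121393


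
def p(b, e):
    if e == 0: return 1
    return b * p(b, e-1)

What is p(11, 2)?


p(11, 2)
= 11 * p(11, 1)
= 11 * 11 * p(11, 0)
= 11 * 11 * 1
= 121

121


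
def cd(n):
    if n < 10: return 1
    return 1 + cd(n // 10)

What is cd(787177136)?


cd(787177136) = 1 + cd(78717713)
cd(78717713) = 1 + cd(7871771)
cd(7871771) = 1 + cd(787177)
cd(787177) = 1 + cd(78717)
cd(78717) = 1 + cd(7871)
cd(7871) = 1 + cd(787)
cd(787) = 1 + cd(78)
cd(78) = 1 + cd(7)
cd(7) = 1  (base case: 7 < 10)
Unwinding: 1 + 1 + 1 + 1 + 1 + 1 + 1 + 1 + 1 = 9

9


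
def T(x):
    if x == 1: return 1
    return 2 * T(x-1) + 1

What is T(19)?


T(19) = 2 * T(18) + 1
T(18) = 2 * T(17) + 1
T(17) = 2 * T(16) + 1
T(16) = 2 * T(15) + 1
T(15) = 2 * T(14) + 1
T(14) = 2 * T(13) + 1
T(13) = 2 * T(12) + 1
T(12) = 2 * T(11) + 1
T(11) = 2 * T(10) + 1
T(10) = 2 * T(9) + 1
T(9) = 2 * T(8) + 1
T(8) = 2 * T(7) + 1
T(7) = 2 * T(6) + 1
T(6) = 2 * T(5) + 1
T(5) = 2 * T(4) + 1
T(4) = 2 * T(3) + 1
T(3) = 2 * T(2) + 1
T(2) = 2 * T(1) + 1
T(1) = 1  (base case)
T(2) = 2 * 1 + 1 = 3
T(3) = 2 * 3 + 1 = 7
T(4) = 2 * 7 + 1 = 15
T(5) = 2 * 15 + 1 = 31
T(6) = 2 * 31 + 1 = 63
T(7) = 2 * 63 + 1 = 127
T(8) = 2 * 127 + 1 = 255
T(9) = 2 * 255 + 1 = 511
T(10) = 2 * 511 + 1 = 1023
T(11) = 2 * 1023 + 1 = 2047
T(12) = 2 * 2047 + 1 = 4095
T(13) = 2 * 4095 + 1 = 8191
T(14) = 2 * 8191 + 1 = 16383
T(15) = 2 * 16383 + 1 = 32767
T(16) = 2 * 32767 + 1 = 65535
T(17) = 2 * 65535 + 1 = 131071
T(18) = 2 * 131071 + 1 = 262143
T(19) = 2 * 262143 + 1 = 524287

524287


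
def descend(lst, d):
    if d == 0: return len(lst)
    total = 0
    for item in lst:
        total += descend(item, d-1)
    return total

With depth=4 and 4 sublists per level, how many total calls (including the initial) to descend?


At depth 0 (root): 1 call
At depth 1: each of 1 parents calls descend on 4 children = 4 calls
At depth 2: each of 4 parents calls descend on 4 children = 16 calls
At depth 3: each of 16 parents calls descend on 4 children = 64 calls
At depth 4: each of 64 parents calls descend on 4 children = 256 calls
Total: 1 + 4 + 16 + 64 + 256 = 341

341


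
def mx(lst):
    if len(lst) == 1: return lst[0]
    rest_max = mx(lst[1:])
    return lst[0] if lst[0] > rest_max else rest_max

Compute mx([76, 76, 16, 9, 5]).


mx([76, 76, 16, 9, 5]): compare 76 with mx([76, 16, 9, 5])
mx([76, 16, 9, 5]): compare 76 with mx([16, 9, 5])
mx([16, 9, 5]): compare 16 with mx([9, 5])
mx([9, 5]): compare 9 with mx([5])
mx([5]) = 5  (base case)
Compare 9 with 5 -> 9
Compare 16 with 9 -> 16
Compare 76 with 16 -> 76
Compare 76 with 76 -> 76

76


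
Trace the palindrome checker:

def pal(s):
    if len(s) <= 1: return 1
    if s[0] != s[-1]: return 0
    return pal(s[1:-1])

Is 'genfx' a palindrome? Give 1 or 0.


pal('genfx'): s[0]='g' != s[-1]='x' -> return 0
Result: 0 (not a palindrome)

0


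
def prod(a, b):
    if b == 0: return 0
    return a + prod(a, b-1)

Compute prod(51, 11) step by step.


prod(51, 11) = 51 + prod(51, 10)
prod(51, 10) = 51 + prod(51, 9)
prod(51, 9) = 51 + prod(51, 8)
prod(51, 8) = 51 + prod(51, 7)
prod(51, 7) = 51 + prod(51, 6)
prod(51, 6) = 51 + prod(51, 5)
prod(51, 5) = 51 + prod(51, 4)
prod(51, 4) = 51 + prod(51, 3)
prod(51, 3) = 51 + prod(51, 2)
prod(51, 2) = 51 + prod(51, 1)
prod(51, 1) = 51 + prod(51, 0)
prod(51, 0) = 0  (base case)
Total: 51 + 51 + 51 + 51 + 51 + 51 + 51 + 51 + 51 + 51 + 51 + 0 = 561

561


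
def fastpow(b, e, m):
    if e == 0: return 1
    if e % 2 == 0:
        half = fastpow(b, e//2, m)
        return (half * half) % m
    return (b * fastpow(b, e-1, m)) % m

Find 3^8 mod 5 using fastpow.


fastpow(3, 8, 5): e is even, compute fastpow(3, 4, 5)
  fastpow(3, 4, 5): e is even, compute fastpow(3, 2, 5)
    fastpow(3, 2, 5): e is even, compute fastpow(3, 1, 5)
      fastpow(3, 1, 5): e is odd, compute fastpow(3, 0, 5)
        fastpow(3, 0, 5) = 1
      (3 * 1) % 5 = 3
    half=3, (3*3) % 5 = 4
  half=4, (4*4) % 5 = 1
half=1, (1*1) % 5 = 1

1


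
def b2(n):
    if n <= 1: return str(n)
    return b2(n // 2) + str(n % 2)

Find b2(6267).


b2(6267) = b2(3133) + '1'
b2(3133) = b2(1566) + '1'
b2(1566) = b2(783) + '0'
b2(783) = b2(391) + '1'
b2(391) = b2(195) + '1'
b2(195) = b2(97) + '1'
b2(97) = b2(48) + '1'
b2(48) = b2(24) + '0'
b2(24) = b2(12) + '0'
b2(12) = b2(6) + '0'
b2(6) = b2(3) + '0'
b2(3) = b2(1) + '1'
b2(1) = '1'  (base case)
Concatenating: '1' + '1' + '0' + '0' + '0' + '0' + '1' + '1' + '1' + '1' + '0' + '1' + '1' = '1100001111011'

1100001111011


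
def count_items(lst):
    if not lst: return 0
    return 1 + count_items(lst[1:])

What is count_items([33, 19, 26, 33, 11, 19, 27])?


count_items([33, 19, 26, 33, 11, 19, 27]) = 1 + count_items([19, 26, 33, 11, 19, 27])
count_items([19, 26, 33, 11, 19, 27]) = 1 + count_items([26, 33, 11, 19, 27])
count_items([26, 33, 11, 19, 27]) = 1 + count_items([33, 11, 19, 27])
count_items([33, 11, 19, 27]) = 1 + count_items([11, 19, 27])
count_items([11, 19, 27]) = 1 + count_items([19, 27])
count_items([19, 27]) = 1 + count_items([27])
count_items([27]) = 1 + count_items([])
count_items([]) = 0  (base case)
Unwinding: 1 + 1 + 1 + 1 + 1 + 1 + 1 + 0 = 7

7
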